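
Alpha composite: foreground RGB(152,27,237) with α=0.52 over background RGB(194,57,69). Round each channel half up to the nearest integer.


C = α×F + (1-α)×B, with 1-α = 0.48
R: 0.52×152 + 0.48×194 = 79.04 + 93.12 = 172.16 → 172
G: 0.52×27 + 0.48×57 = 14.04 + 27.36 = 41.40 → 41
B: 0.52×237 + 0.48×69 = 123.24 + 33.12 = 156.36 → 156
= RGB(172, 41, 156)


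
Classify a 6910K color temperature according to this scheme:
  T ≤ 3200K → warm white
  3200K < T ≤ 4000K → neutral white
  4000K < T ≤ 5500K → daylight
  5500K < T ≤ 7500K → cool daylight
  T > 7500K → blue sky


Temperature: 6910K
5500K < 6910K ≤ 7500K → cool daylight
Classification: cool daylight


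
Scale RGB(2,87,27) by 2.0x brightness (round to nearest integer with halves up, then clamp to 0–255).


Multiply each channel by 2.0, round half up, clamp to [0, 255]
R: 2×2.0 = 4
G: 87×2.0 = 174
B: 27×2.0 = 54
= RGB(4, 174, 54)


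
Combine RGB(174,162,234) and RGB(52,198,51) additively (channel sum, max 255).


Additive: each channel = min(255, C₁+C₂)
R: 174+52 = 226 → 226
G: 162+198 = 360 → 255
B: 234+51 = 285 → 255
= RGB(226, 255, 255)


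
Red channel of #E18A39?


Color: #E18A39
R = E1 = 225
G = 8A = 138
B = 39 = 57
Red = 225


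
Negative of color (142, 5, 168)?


Invert: (255-R, 255-G, 255-B)
R: 255-142 = 113
G: 255-5 = 250
B: 255-168 = 87
= RGB(113, 250, 87)


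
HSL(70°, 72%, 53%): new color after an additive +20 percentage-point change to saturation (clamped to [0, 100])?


Original S = 72%
Adjustment = +20 percentage points
New S = 72 + (20) = 92
Clamp to [0, 100] → 92
= HSL(70°, 92%, 53%)


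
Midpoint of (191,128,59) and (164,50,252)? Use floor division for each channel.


Midpoint: each channel = ⌊(C₁+C₂)/2⌋
R: ⌊(191+164)/2⌋ = 177
G: ⌊(128+50)/2⌋ = 89
B: ⌊(59+252)/2⌋ = 155
= RGB(177, 89, 155)


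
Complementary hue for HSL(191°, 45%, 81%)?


Complement = opposite side of color wheel = hue + 180°
H' = (191 + 180) mod 360 = 11°
S and L unchanged.
= HSL(11°, 45%, 81%)


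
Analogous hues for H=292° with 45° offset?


Base hue: 292°
Left analog: (292 - 45) mod 360 = 247°
Right analog: (292 + 45) mod 360 = 337°
Analogous hues = 247° and 337°


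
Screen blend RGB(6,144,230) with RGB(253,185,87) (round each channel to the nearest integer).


Screen: C = 255 - (255-A)×(255-B)/255, rounded to nearest integer
R: 255 - (255-6)×(255-253)/255 = 255 - 498/255 ≈ 255 - 1.953 = 253.047 → 253
G: 255 - (255-144)×(255-185)/255 = 255 - 7770/255 ≈ 255 - 30.471 = 224.529 → 225
B: 255 - (255-230)×(255-87)/255 = 255 - 4200/255 ≈ 255 - 16.471 = 238.529 → 239
= RGB(253, 225, 239)


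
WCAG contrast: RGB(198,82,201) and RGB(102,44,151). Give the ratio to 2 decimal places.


Linearize each sRGB channel c=v/255: c/12.92 if c ≤ 0.04045 else ((c+0.055)/1.055)^2.4
L = 0.2126×R_lin + 0.7152×G_lin + 0.0722×B_lin
Color 1 (198,82,201):
  R=198: 198/255≈0.7765 > 0.04045 → ((0.7765+0.055)/1.055)^2.4 ≈ 0.56471
  G=82: 82/255≈0.3216 > 0.04045 → ((0.3216+0.055)/1.055)^2.4 ≈ 0.08438
  B=201: 201/255≈0.7882 > 0.04045 → ((0.7882+0.055)/1.055)^2.4 ≈ 0.58408
  L1 = 0.2126×0.56471 + 0.7152×0.08438 + 0.0722×0.58408 ≈ 0.22257
Color 2 (102,44,151):
  R=102: 102/255≈0.4000 > 0.04045 → ((0.4000+0.055)/1.055)^2.4 ≈ 0.13287
  G=44: 44/255≈0.1725 > 0.04045 → ((0.1725+0.055)/1.055)^2.4 ≈ 0.02519
  B=151: 151/255≈0.5922 > 0.04045 → ((0.5922+0.055)/1.055)^2.4 ≈ 0.30947
  L2 = 0.2126×0.13287 + 0.7152×0.02519 + 0.0722×0.30947 ≈ 0.06861
Lighter = 0.22257, Darker = 0.06861
Ratio = (L_lighter + 0.05) / (L_darker + 0.05)
Ratio = (0.22257 + 0.05) / (0.06861 + 0.05) = 0.27257 / 0.11861 ≈ 2.2982
Ratio ≈ 2.30:1


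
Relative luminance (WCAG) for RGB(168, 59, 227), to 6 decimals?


Linearize each channel (sRGB transfer function): c = v/255; c_lin = c/12.92 if c ≤ 0.04045, else ((c+0.055)/1.055)^2.4
  R: 168/255 ≈ 0.658824 > 0.04045 → ((0.658824+0.055)/1.055)^2.4 ≈ 0.391572
  G: 59/255 ≈ 0.231373 > 0.04045 → ((0.231373+0.055)/1.055)^2.4 ≈ 0.043735
  B: 227/255 ≈ 0.890196 > 0.04045 → ((0.890196+0.055)/1.055)^2.4 ≈ 0.768151
R_lin = 0.391572, G_lin = 0.043735, B_lin = 0.768151
L = 0.2126×R + 0.7152×G + 0.0722×B
L = 0.2126×0.391572 + 0.7152×0.043735 + 0.0722×0.768151
L ≈ 0.169988


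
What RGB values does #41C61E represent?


41 → 65 (R)
C6 → 198 (G)
1E → 30 (B)
= RGB(65, 198, 30)


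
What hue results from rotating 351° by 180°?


New hue = (H + rotation) mod 360
New hue = (351 + 180) mod 360
= 531 mod 360
= 171°


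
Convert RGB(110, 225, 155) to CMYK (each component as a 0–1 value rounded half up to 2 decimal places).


R'=110/255≈0.4314, G'=225/255≈0.8824, B'=155/255≈0.6078
K = 1 - max(R',G',B') = 1 - 225/255 = 30/255 = 0.11764… → 0.12
(1-R'-K)/(1-K) simplifies to (max-R)/max with max = 225:
C = (225-110)/225 = 115/225 = 0.51111… → 0.51
M = (225-225)/225 = 0/225 = 0 → 0.00
Y = (225-155)/225 = 70/225 = 0.31111… → 0.31
= CMYK(0.51, 0.00, 0.31, 0.12)


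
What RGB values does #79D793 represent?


79 → 121 (R)
D7 → 215 (G)
93 → 147 (B)
= RGB(121, 215, 147)


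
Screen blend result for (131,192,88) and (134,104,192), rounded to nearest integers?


Screen: C = 255 - (255-A)×(255-B)/255, rounded to nearest integer
R: 255 - (255-131)×(255-134)/255 = 255 - 15004/255 ≈ 255 - 58.839 = 196.161 → 196
G: 255 - (255-192)×(255-104)/255 = 255 - 9513/255 ≈ 255 - 37.306 = 217.694 → 218
B: 255 - (255-88)×(255-192)/255 = 255 - 10521/255 ≈ 255 - 41.259 = 213.741 → 214
= RGB(196, 218, 214)


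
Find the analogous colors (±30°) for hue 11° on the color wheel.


Base hue: 11°
Left analog: (11 - 30) mod 360 = 341°
Right analog: (11 + 30) mod 360 = 41°
Analogous hues = 341° and 41°


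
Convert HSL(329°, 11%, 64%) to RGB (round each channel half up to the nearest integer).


H=329°, S=0.11, L=0.64
C = (1-|2L-1|)×S = (1-|0.28|)×0.11 = 0.0792
H' = H/60 = 329/60 ≈ 5.4833; X = C×(1-|H' mod 2 - 1|) = 0.04092
m = L - C/2 = 0.64 - 0.0396 = 0.6004
Sector ⌊H'⌋ = 5 → (R',G',B') = (0.0792, 0.0, 0.04092)
RGB = ((R'+m)×255, (G'+m)×255, (B'+m)×255) = (173.298, 153.102, 163.5366)
Round half up → RGB(173, 153, 164)


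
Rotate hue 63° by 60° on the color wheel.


New hue = (H + rotation) mod 360
New hue = (63 + 60) mod 360
= 123 mod 360
= 123°


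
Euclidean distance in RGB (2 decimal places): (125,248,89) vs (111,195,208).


d = √[(R₁-R₂)² + (G₁-G₂)² + (B₁-B₂)²]
d = √[(125-111)² + (248-195)² + (89-208)²]
d = √[196 + 2809 + 14161]
d = √17166
d ≈ 131.02


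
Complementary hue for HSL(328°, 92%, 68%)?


Complement = opposite side of color wheel = hue + 180°
H' = (328 + 180) mod 360 = 148°
S and L unchanged.
= HSL(148°, 92%, 68%)


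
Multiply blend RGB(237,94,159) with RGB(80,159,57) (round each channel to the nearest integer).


Multiply: C = A×B/255, rounded to nearest integer
R: 237×80/255 = 18960/255 ≈ 74.353 → 74
G: 94×159/255 = 14946/255 ≈ 58.612 → 59
B: 159×57/255 = 9063/255 ≈ 35.541 → 36
= RGB(74, 59, 36)


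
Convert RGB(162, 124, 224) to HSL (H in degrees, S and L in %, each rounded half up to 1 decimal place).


Normalize: R'=162/255≈0.6353, G'=124/255≈0.4863, B'=224/255≈0.8784
Max=224/255, Min=124/255, Δ=Max-Min=100/255
L = (Max+Min)/2 = (224+124)/510 = 348/510 = 0.68235… → L = 68.2%
L > 0.5 → S = Δ/(2-Max-Min) = 100/(510-224-124) = 100/162 = 0.61728… → S = 61.7%
(the 1/255 factors cancel in S and H, so raw channel differences can be used)
Max is B' → H = 60 × ((R-G)/Δ + 4) = 60 × ((162-124)/100 + 4)
  38/100 + 4 = 0.38 + 4 = 4.38
  H = 60 × 4.38 = 262.8° → H = 262.8°
= HSL(262.8°, 61.7%, 68.2%)


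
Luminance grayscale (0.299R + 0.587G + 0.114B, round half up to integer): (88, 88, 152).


Gray = 0.299×R + 0.587×G + 0.114×B
Gray = 0.299×88 + 0.587×88 + 0.114×152
Gray = 26.312 + 51.656 + 17.328
Gray = 95.296 → round half up → 95
Gray = 95


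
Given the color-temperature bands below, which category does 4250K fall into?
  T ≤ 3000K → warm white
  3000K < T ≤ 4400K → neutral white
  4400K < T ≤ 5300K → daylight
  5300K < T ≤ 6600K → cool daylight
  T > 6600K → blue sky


Temperature: 4250K
3000K < 4250K ≤ 4400K → neutral white
Classification: neutral white


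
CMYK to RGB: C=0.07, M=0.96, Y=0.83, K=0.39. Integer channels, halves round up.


R = 255 × (1-C) × (1-K) = 255 × 0.93 × 0.61 = 144.6615 → 145
G = 255 × (1-M) × (1-K) = 255 × 0.04 × 0.61 = 6.222 → 6
B = 255 × (1-Y) × (1-K) = 255 × 0.17 × 0.61 = 26.4435 → 26
= RGB(145, 6, 26)


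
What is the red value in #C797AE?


Color: #C797AE
R = C7 = 199
G = 97 = 151
B = AE = 174
Red = 199


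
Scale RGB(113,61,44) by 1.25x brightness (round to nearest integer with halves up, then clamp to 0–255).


Multiply each channel by 1.25, round half up, clamp to [0, 255]
R: 113×1.25 = 141.25 → round → 141
G: 61×1.25 = 76.25 → round → 76
B: 44×1.25 = 55
= RGB(141, 76, 55)


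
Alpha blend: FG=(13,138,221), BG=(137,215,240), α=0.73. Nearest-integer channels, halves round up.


C = α×F + (1-α)×B, with 1-α = 0.27
R: 0.73×13 + 0.27×137 = 9.49 + 36.99 = 46.48 → 46
G: 0.73×138 + 0.27×215 = 100.74 + 58.05 = 158.79 → 159
B: 0.73×221 + 0.27×240 = 161.33 + 64.80 = 226.13 → 226
= RGB(46, 159, 226)


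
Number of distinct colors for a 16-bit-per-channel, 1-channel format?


Total bits = 16 bits/channel × 1 channels = 16 bits
Distinct colors = 2^16
= 65,536 colors


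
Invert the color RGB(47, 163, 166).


Invert: (255-R, 255-G, 255-B)
R: 255-47 = 208
G: 255-163 = 92
B: 255-166 = 89
= RGB(208, 92, 89)


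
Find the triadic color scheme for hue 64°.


Triadic: equally spaced at 120° intervals
H1 = 64°
H2 = (64 + 120) mod 360 = 184°
H3 = (64 + 240) mod 360 = 304°
Triadic = 64°, 184°, 304°


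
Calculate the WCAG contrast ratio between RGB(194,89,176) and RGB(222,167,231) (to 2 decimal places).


Linearize each sRGB channel c=v/255: c/12.92 if c ≤ 0.04045 else ((c+0.055)/1.055)^2.4
L = 0.2126×R_lin + 0.7152×G_lin + 0.0722×B_lin
Color 1 (194,89,176):
  R=194: 194/255≈0.7608 > 0.04045 → ((0.7608+0.055)/1.055)^2.4 ≈ 0.53948
  G=89: 89/255≈0.3490 > 0.04045 → ((0.3490+0.055)/1.055)^2.4 ≈ 0.09990
  B=176: 176/255≈0.6902 > 0.04045 → ((0.6902+0.055)/1.055)^2.4 ≈ 0.43415
  L1 = 0.2126×0.53948 + 0.7152×0.09990 + 0.0722×0.43415 ≈ 0.21749
Color 2 (222,167,231):
  R=222: 222/255≈0.8706 > 0.04045 → ((0.8706+0.055)/1.055)^2.4 ≈ 0.73046
  G=167: 167/255≈0.6549 > 0.04045 → ((0.6549+0.055)/1.055)^2.4 ≈ 0.38643
  B=231: 231/255≈0.9059 > 0.04045 → ((0.9059+0.055)/1.055)^2.4 ≈ 0.79910
  L2 = 0.2126×0.73046 + 0.7152×0.38643 + 0.0722×0.79910 ≈ 0.48937
Lighter = 0.48937, Darker = 0.21749
Ratio = (L_lighter + 0.05) / (L_darker + 0.05)
Ratio = (0.48937 + 0.05) / (0.21749 + 0.05) = 0.53937 / 0.26749 ≈ 2.0164
Ratio ≈ 2.02:1


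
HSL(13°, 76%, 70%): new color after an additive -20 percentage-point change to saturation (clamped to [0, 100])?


Original S = 76%
Adjustment = -20 percentage points
New S = 76 + (-20) = 56
Clamp to [0, 100] → 56
= HSL(13°, 56%, 70%)


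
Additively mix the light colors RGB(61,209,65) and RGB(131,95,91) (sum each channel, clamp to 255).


Additive: each channel = min(255, C₁+C₂)
R: 61+131 = 192 → 192
G: 209+95 = 304 → 255
B: 65+91 = 156 → 156
= RGB(192, 255, 156)


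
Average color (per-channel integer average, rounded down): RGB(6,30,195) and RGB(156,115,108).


Midpoint: each channel = ⌊(C₁+C₂)/2⌋
R: ⌊(6+156)/2⌋ = 81
G: ⌊(30+115)/2⌋ = 72
B: ⌊(195+108)/2⌋ = 151
= RGB(81, 72, 151)


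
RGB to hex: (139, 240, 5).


R = 139 → 8B (hex)
G = 240 → F0 (hex)
B = 5 → 05 (hex)
Hex = #8BF005


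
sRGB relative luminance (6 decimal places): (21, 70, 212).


Linearize each channel (sRGB transfer function): c = v/255; c_lin = c/12.92 if c ≤ 0.04045, else ((c+0.055)/1.055)^2.4
  R: 21/255 ≈ 0.082353 > 0.04045 → ((0.082353+0.055)/1.055)^2.4 ≈ 0.007499
  G: 70/255 ≈ 0.274510 > 0.04045 → ((0.274510+0.055)/1.055)^2.4 ≈ 0.061246
  B: 212/255 ≈ 0.831373 > 0.04045 → ((0.831373+0.055)/1.055)^2.4 ≈ 0.658375
R_lin = 0.007499, G_lin = 0.061246, B_lin = 0.658375
L = 0.2126×R + 0.7152×G + 0.0722×B
L = 0.2126×0.007499 + 0.7152×0.061246 + 0.0722×0.658375
L ≈ 0.092932


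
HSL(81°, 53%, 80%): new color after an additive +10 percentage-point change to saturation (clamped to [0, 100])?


Original S = 53%
Adjustment = +10 percentage points
New S = 53 + (10) = 63
Clamp to [0, 100] → 63
= HSL(81°, 63%, 80%)


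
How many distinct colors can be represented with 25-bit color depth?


Colors = 2^bits = 2^25
= 33,554,432 colors


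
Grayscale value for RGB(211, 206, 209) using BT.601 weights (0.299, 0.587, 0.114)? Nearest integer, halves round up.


Gray = 0.299×R + 0.587×G + 0.114×B
Gray = 0.299×211 + 0.587×206 + 0.114×209
Gray = 63.089 + 120.922 + 23.826
Gray = 207.837 → round half up → 208
Gray = 208


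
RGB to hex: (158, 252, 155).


R = 158 → 9E (hex)
G = 252 → FC (hex)
B = 155 → 9B (hex)
Hex = #9EFC9B


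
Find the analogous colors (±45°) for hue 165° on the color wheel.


Base hue: 165°
Left analog: (165 - 45) mod 360 = 120°
Right analog: (165 + 45) mod 360 = 210°
Analogous hues = 120° and 210°


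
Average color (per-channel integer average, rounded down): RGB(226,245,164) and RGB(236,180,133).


Midpoint: each channel = ⌊(C₁+C₂)/2⌋
R: ⌊(226+236)/2⌋ = 231
G: ⌊(245+180)/2⌋ = 212
B: ⌊(164+133)/2⌋ = 148
= RGB(231, 212, 148)


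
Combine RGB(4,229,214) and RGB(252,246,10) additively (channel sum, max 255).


Additive: each channel = min(255, C₁+C₂)
R: 4+252 = 256 → 255
G: 229+246 = 475 → 255
B: 214+10 = 224 → 224
= RGB(255, 255, 224)


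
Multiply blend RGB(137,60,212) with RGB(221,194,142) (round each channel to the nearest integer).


Multiply: C = A×B/255, rounded to nearest integer
R: 137×221/255 = 30277/255 ≈ 118.733 → 119
G: 60×194/255 = 11640/255 ≈ 45.647 → 46
B: 212×142/255 = 30104/255 ≈ 118.055 → 118
= RGB(119, 46, 118)


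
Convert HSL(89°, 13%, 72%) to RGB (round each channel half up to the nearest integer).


H=89°, S=0.13, L=0.72
C = (1-|2L-1|)×S = (1-|0.44|)×0.13 = 0.0728
H' = H/60 = 89/60 ≈ 1.4833; X = C×(1-|H' mod 2 - 1|) ≈ 0.0376
m = L - C/2 = 0.72 - 0.0364 = 0.6836
Sector ⌊H'⌋ = 1 → (R',G',B') = (≈0.0376, 0.0728, 0.0)
RGB = ((R'+m)×255, (G'+m)×255, (B'+m)×255) = (183.9094, 192.882, 174.318)
Round half up → RGB(184, 193, 174)


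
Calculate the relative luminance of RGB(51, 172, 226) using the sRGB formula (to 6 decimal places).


Linearize each channel (sRGB transfer function): c = v/255; c_lin = c/12.92 if c ≤ 0.04045, else ((c+0.055)/1.055)^2.4
  R: 51/255 ≈ 0.200000 > 0.04045 → ((0.200000+0.055)/1.055)^2.4 ≈ 0.033105
  G: 172/255 ≈ 0.674510 > 0.04045 → ((0.674510+0.055)/1.055)^2.4 ≈ 0.412543
  B: 226/255 ≈ 0.886275 > 0.04045 → ((0.886275+0.055)/1.055)^2.4 ≈ 0.760525
R_lin = 0.033105, G_lin = 0.412543, B_lin = 0.760525
L = 0.2126×R + 0.7152×G + 0.0722×B
L = 0.2126×0.033105 + 0.7152×0.412543 + 0.0722×0.760525
L ≈ 0.356998


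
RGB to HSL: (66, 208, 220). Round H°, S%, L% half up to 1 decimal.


Normalize: R'=66/255≈0.2588, G'=208/255≈0.8157, B'=220/255≈0.8627
Max=220/255, Min=66/255, Δ=Max-Min=154/255
L = (Max+Min)/2 = (220+66)/510 = 286/510 = 0.56078… → L = 56.1%
L > 0.5 → S = Δ/(2-Max-Min) = 154/(510-220-66) = 154/224 = 0.6875 → S = 68.8%
(the 1/255 factors cancel in S and H, so raw channel differences can be used)
Max is B' → H = 60 × ((R-G)/Δ + 4) = 60 × ((66-208)/154 + 4)
  -142/154 + 4 = -0.9220… + 4 = 3.0779…
  H = 60 × 3.0779… = 184.675…° → H = 184.7°
= HSL(184.7°, 68.8%, 56.1%)


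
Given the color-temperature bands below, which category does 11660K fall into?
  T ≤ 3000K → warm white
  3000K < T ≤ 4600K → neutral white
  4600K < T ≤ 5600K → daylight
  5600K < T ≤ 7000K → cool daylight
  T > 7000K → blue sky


Temperature: 11660K
11660K > 7000K → blue sky
Classification: blue sky


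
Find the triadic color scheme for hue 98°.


Triadic: equally spaced at 120° intervals
H1 = 98°
H2 = (98 + 120) mod 360 = 218°
H3 = (98 + 240) mod 360 = 338°
Triadic = 98°, 218°, 338°


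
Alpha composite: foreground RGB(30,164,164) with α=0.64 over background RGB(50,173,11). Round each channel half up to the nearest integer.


C = α×F + (1-α)×B, with 1-α = 0.36
R: 0.64×30 + 0.36×50 = 19.20 + 18.00 = 37.20 → 37
G: 0.64×164 + 0.36×173 = 104.96 + 62.28 = 167.24 → 167
B: 0.64×164 + 0.36×11 = 104.96 + 3.96 = 108.92 → 109
= RGB(37, 167, 109)


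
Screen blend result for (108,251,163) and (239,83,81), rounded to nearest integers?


Screen: C = 255 - (255-A)×(255-B)/255, rounded to nearest integer
R: 255 - (255-108)×(255-239)/255 = 255 - 2352/255 ≈ 255 - 9.224 = 245.776 → 246
G: 255 - (255-251)×(255-83)/255 = 255 - 688/255 ≈ 255 - 2.698 = 252.302 → 252
B: 255 - (255-163)×(255-81)/255 = 255 - 16008/255 ≈ 255 - 62.776 = 192.224 → 192
= RGB(246, 252, 192)


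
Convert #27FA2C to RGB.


27 → 39 (R)
FA → 250 (G)
2C → 44 (B)
= RGB(39, 250, 44)


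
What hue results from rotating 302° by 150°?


New hue = (H + rotation) mod 360
New hue = (302 + 150) mod 360
= 452 mod 360
= 92°


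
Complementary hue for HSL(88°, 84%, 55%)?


Complement = opposite side of color wheel = hue + 180°
H' = (88 + 180) mod 360 = 268°
S and L unchanged.
= HSL(268°, 84%, 55%)


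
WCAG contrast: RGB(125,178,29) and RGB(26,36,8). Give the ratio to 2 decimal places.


Linearize each sRGB channel c=v/255: c/12.92 if c ≤ 0.04045 else ((c+0.055)/1.055)^2.4
L = 0.2126×R_lin + 0.7152×G_lin + 0.0722×B_lin
Color 1 (125,178,29):
  R=125: 125/255≈0.4902 > 0.04045 → ((0.4902+0.055)/1.055)^2.4 ≈ 0.20508
  G=178: 178/255≈0.6980 > 0.04045 → ((0.6980+0.055)/1.055)^2.4 ≈ 0.44520
  B=29: 29/255≈0.1137 > 0.04045 → ((0.1137+0.055)/1.055)^2.4 ≈ 0.01229
  L1 = 0.2126×0.20508 + 0.7152×0.44520 + 0.0722×0.01229 ≈ 0.36289
Color 2 (26,36,8):
  R=26: 26/255≈0.1020 > 0.04045 → ((0.1020+0.055)/1.055)^2.4 ≈ 0.01033
  G=36: 36/255≈0.1412 > 0.04045 → ((0.1412+0.055)/1.055)^2.4 ≈ 0.01764
  B=8: 8/255≈0.0314 ≤ 0.04045 → 0.0314/12.92 ≈ 0.00243
  L2 = 0.2126×0.01033 + 0.7152×0.01764 + 0.0722×0.00243 ≈ 0.01499
Lighter = 0.36289, Darker = 0.01499
Ratio = (L_lighter + 0.05) / (L_darker + 0.05)
Ratio = (0.36289 + 0.05) / (0.01499 + 0.05) = 0.41289 / 0.06499 ≈ 6.3533
Ratio ≈ 6.35:1


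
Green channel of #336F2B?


Color: #336F2B
R = 33 = 51
G = 6F = 111
B = 2B = 43
Green = 111


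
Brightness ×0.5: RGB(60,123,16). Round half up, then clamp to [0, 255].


Multiply each channel by 0.5, round half up, clamp to [0, 255]
R: 60×0.5 = 30
G: 123×0.5 = 61.5 → round → 62
B: 16×0.5 = 8
= RGB(30, 62, 8)


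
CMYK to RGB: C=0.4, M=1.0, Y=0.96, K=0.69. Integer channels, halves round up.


R = 255 × (1-C) × (1-K) = 255 × 0.60 × 0.31 = 47.43 → 47
G = 255 × (1-M) × (1-K) = 255 × 0.00 × 0.31 = 0
B = 255 × (1-Y) × (1-K) = 255 × 0.04 × 0.31 = 3.162 → 3
= RGB(47, 0, 3)


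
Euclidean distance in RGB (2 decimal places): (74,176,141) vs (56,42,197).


d = √[(R₁-R₂)² + (G₁-G₂)² + (B₁-B₂)²]
d = √[(74-56)² + (176-42)² + (141-197)²]
d = √[324 + 17956 + 3136]
d = √21416
d ≈ 146.34


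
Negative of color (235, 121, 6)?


Invert: (255-R, 255-G, 255-B)
R: 255-235 = 20
G: 255-121 = 134
B: 255-6 = 249
= RGB(20, 134, 249)


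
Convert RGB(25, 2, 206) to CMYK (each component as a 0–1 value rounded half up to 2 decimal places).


R'=25/255≈0.0980, G'=2/255≈0.0078, B'=206/255≈0.8078
K = 1 - max(R',G',B') = 1 - 206/255 = 49/255 = 0.19215… → 0.19
(1-R'-K)/(1-K) simplifies to (max-R)/max with max = 206:
C = (206-25)/206 = 181/206 = 0.87864… → 0.88
M = (206-2)/206 = 204/206 = 0.99029… → 0.99
Y = (206-206)/206 = 0/206 = 0 → 0.00
= CMYK(0.88, 0.99, 0.00, 0.19)


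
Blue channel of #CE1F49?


Color: #CE1F49
R = CE = 206
G = 1F = 31
B = 49 = 73
Blue = 73


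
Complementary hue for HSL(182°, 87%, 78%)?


Complement = opposite side of color wheel = hue + 180°
H' = (182 + 180) mod 360 = 2°
S and L unchanged.
= HSL(2°, 87%, 78%)


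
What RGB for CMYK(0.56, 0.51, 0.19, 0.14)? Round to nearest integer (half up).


R = 255 × (1-C) × (1-K) = 255 × 0.44 × 0.86 = 96.492 → 96
G = 255 × (1-M) × (1-K) = 255 × 0.49 × 0.86 = 107.457 → 107
B = 255 × (1-Y) × (1-K) = 255 × 0.81 × 0.86 = 177.633 → 178
= RGB(96, 107, 178)


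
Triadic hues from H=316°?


Triadic: equally spaced at 120° intervals
H1 = 316°
H2 = (316 + 120) mod 360 = 76°
H3 = (316 + 240) mod 360 = 196°
Triadic = 316°, 76°, 196°


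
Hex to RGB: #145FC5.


14 → 20 (R)
5F → 95 (G)
C5 → 197 (B)
= RGB(20, 95, 197)


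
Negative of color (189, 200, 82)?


Invert: (255-R, 255-G, 255-B)
R: 255-189 = 66
G: 255-200 = 55
B: 255-82 = 173
= RGB(66, 55, 173)


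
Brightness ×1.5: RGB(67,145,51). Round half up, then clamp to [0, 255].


Multiply each channel by 1.5, round half up, clamp to [0, 255]
R: 67×1.5 = 100.5 → round → 101
G: 145×1.5 = 217.5 → round → 218
B: 51×1.5 = 76.5 → round → 77
= RGB(101, 218, 77)


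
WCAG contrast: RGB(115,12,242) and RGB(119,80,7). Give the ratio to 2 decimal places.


Linearize each sRGB channel c=v/255: c/12.92 if c ≤ 0.04045 else ((c+0.055)/1.055)^2.4
L = 0.2126×R_lin + 0.7152×G_lin + 0.0722×B_lin
Color 1 (115,12,242):
  R=115: 115/255≈0.4510 > 0.04045 → ((0.4510+0.055)/1.055)^2.4 ≈ 0.17144
  G=12: 12/255≈0.0471 > 0.04045 → ((0.0471+0.055)/1.055)^2.4 ≈ 0.00368
  B=242: 242/255≈0.9490 > 0.04045 → ((0.9490+0.055)/1.055)^2.4 ≈ 0.88792
  L1 = 0.2126×0.17144 + 0.7152×0.00368 + 0.0722×0.88792 ≈ 0.10319
Color 2 (119,80,7):
  R=119: 119/255≈0.4667 > 0.04045 → ((0.4667+0.055)/1.055)^2.4 ≈ 0.18447
  G=80: 80/255≈0.3137 > 0.04045 → ((0.3137+0.055)/1.055)^2.4 ≈ 0.08022
  B=7: 7/255≈0.0275 ≤ 0.04045 → 0.0275/12.92 ≈ 0.00212
  L2 = 0.2126×0.18447 + 0.7152×0.08022 + 0.0722×0.00212 ≈ 0.09675
Lighter = 0.10319, Darker = 0.09675
Ratio = (L_lighter + 0.05) / (L_darker + 0.05)
Ratio = (0.10319 + 0.05) / (0.09675 + 0.05) = 0.15319 / 0.14675 ≈ 1.0439
Ratio ≈ 1.04:1


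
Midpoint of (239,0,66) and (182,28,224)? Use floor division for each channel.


Midpoint: each channel = ⌊(C₁+C₂)/2⌋
R: ⌊(239+182)/2⌋ = 210
G: ⌊(0+28)/2⌋ = 14
B: ⌊(66+224)/2⌋ = 145
= RGB(210, 14, 145)


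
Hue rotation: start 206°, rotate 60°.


New hue = (H + rotation) mod 360
New hue = (206 + 60) mod 360
= 266 mod 360
= 266°


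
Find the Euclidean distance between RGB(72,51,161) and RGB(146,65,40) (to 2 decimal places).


d = √[(R₁-R₂)² + (G₁-G₂)² + (B₁-B₂)²]
d = √[(72-146)² + (51-65)² + (161-40)²]
d = √[5476 + 196 + 14641]
d = √20313
d ≈ 142.52


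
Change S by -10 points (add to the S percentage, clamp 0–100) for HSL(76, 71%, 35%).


Original S = 71%
Adjustment = -10 percentage points
New S = 71 + (-10) = 61
Clamp to [0, 100] → 61
= HSL(76°, 61%, 35%)


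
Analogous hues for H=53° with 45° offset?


Base hue: 53°
Left analog: (53 - 45) mod 360 = 8°
Right analog: (53 + 45) mod 360 = 98°
Analogous hues = 8° and 98°


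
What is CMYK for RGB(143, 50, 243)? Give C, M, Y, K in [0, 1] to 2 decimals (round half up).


R'=143/255≈0.5608, G'=50/255≈0.1961, B'=243/255≈0.9529
K = 1 - max(R',G',B') = 1 - 243/255 = 12/255 = 0.04705… → 0.05
(1-R'-K)/(1-K) simplifies to (max-R)/max with max = 243:
C = (243-143)/243 = 100/243 = 0.41152… → 0.41
M = (243-50)/243 = 193/243 = 0.79423… → 0.79
Y = (243-243)/243 = 0/243 = 0 → 0.00
= CMYK(0.41, 0.79, 0.00, 0.05)


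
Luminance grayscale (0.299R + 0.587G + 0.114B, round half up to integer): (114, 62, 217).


Gray = 0.299×R + 0.587×G + 0.114×B
Gray = 0.299×114 + 0.587×62 + 0.114×217
Gray = 34.086 + 36.394 + 24.738
Gray = 95.218 → round half up → 95
Gray = 95


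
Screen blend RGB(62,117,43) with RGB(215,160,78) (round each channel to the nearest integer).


Screen: C = 255 - (255-A)×(255-B)/255, rounded to nearest integer
R: 255 - (255-62)×(255-215)/255 = 255 - 7720/255 ≈ 255 - 30.275 = 224.725 → 225
G: 255 - (255-117)×(255-160)/255 = 255 - 13110/255 ≈ 255 - 51.412 = 203.588 → 204
B: 255 - (255-43)×(255-78)/255 = 255 - 37524/255 ≈ 255 - 147.153 = 107.847 → 108
= RGB(225, 204, 108)


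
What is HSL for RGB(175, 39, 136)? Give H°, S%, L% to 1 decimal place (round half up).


Normalize: R'=175/255≈0.6863, G'=39/255≈0.1529, B'=136/255≈0.5333
Max=175/255, Min=39/255, Δ=Max-Min=136/255
L = (Max+Min)/2 = (175+39)/510 = 214/510 = 0.41960… → L = 42.0%
L ≤ 0.5 → S = Δ/(Max+Min) = 136/(175+39) = 136/214 = 0.63551… → S = 63.6%
(the 1/255 factors cancel in S and H, so raw channel differences can be used)
Max is R' → H = 60 × (((G-B)/Δ) mod 6) = 60 × (((39-136)/136) mod 6)
  (-97)/136 = -0.7132…; negative, so add 6 → 5.2867…
  H = 60 × 5.2867… = 317.205…° → H = 317.2°
= HSL(317.2°, 63.6%, 42.0%)


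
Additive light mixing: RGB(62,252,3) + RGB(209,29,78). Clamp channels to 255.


Additive: each channel = min(255, C₁+C₂)
R: 62+209 = 271 → 255
G: 252+29 = 281 → 255
B: 3+78 = 81 → 81
= RGB(255, 255, 81)


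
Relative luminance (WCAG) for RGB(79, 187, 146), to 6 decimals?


Linearize each channel (sRGB transfer function): c = v/255; c_lin = c/12.92 if c ≤ 0.04045, else ((c+0.055)/1.055)^2.4
  R: 79/255 ≈ 0.309804 > 0.04045 → ((0.309804+0.055)/1.055)^2.4 ≈ 0.078187
  G: 187/255 ≈ 0.733333 > 0.04045 → ((0.733333+0.055)/1.055)^2.4 ≈ 0.496933
  B: 146/255 ≈ 0.572549 > 0.04045 → ((0.572549+0.055)/1.055)^2.4 ≈ 0.287441
R_lin = 0.078187, G_lin = 0.496933, B_lin = 0.287441
L = 0.2126×R + 0.7152×G + 0.0722×B
L = 0.2126×0.078187 + 0.7152×0.496933 + 0.0722×0.287441
L ≈ 0.392782


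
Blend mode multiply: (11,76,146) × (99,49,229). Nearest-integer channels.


Multiply: C = A×B/255, rounded to nearest integer
R: 11×99/255 = 1089/255 ≈ 4.271 → 4
G: 76×49/255 = 3724/255 ≈ 14.604 → 15
B: 146×229/255 = 33434/255 ≈ 131.114 → 131
= RGB(4, 15, 131)


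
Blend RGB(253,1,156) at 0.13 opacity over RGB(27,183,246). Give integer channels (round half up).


C = α×F + (1-α)×B, with 1-α = 0.87
R: 0.13×253 + 0.87×27 = 32.89 + 23.49 = 56.38 → 56
G: 0.13×1 + 0.87×183 = 0.13 + 159.21 = 159.34 → 159
B: 0.13×156 + 0.87×246 = 20.28 + 214.02 = 234.30 → 234
= RGB(56, 159, 234)


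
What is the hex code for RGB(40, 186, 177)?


R = 40 → 28 (hex)
G = 186 → BA (hex)
B = 177 → B1 (hex)
Hex = #28BAB1


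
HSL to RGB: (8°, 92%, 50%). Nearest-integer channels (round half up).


H=8°, S=0.92, L=0.50
C = (1-|2L-1|)×S = (1-|0.00|)×0.92 = 0.92
H' = H/60 = 8/60 ≈ 0.1333; X = C×(1-|H' mod 2 - 1|) ≈ 0.1227
m = L - C/2 = 0.50 - 0.46 = 0.04
Sector ⌊H'⌋ = 0 → (R',G',B') = (0.92, ≈0.1227, 0.0)
RGB = ((R'+m)×255, (G'+m)×255, (B'+m)×255) = (244.8, 41.48, 10.2)
Round half up → RGB(245, 41, 10)


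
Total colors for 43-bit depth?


Colors = 2^bits = 2^43
= 8,796,093,022,208 colors


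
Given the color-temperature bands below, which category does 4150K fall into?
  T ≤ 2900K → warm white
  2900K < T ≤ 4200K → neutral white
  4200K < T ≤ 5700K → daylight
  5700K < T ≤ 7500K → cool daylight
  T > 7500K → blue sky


Temperature: 4150K
2900K < 4150K ≤ 4200K → neutral white
Classification: neutral white


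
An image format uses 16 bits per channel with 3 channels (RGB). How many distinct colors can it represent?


Total bits = 16 bits/channel × 3 channels = 48 bits
Distinct colors = 2^48
= 281,474,976,710,656 colors


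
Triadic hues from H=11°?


Triadic: equally spaced at 120° intervals
H1 = 11°
H2 = (11 + 120) mod 360 = 131°
H3 = (11 + 240) mod 360 = 251°
Triadic = 11°, 131°, 251°


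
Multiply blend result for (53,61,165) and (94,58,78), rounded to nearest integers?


Multiply: C = A×B/255, rounded to nearest integer
R: 53×94/255 = 4982/255 ≈ 19.537 → 20
G: 61×58/255 = 3538/255 ≈ 13.875 → 14
B: 165×78/255 = 12870/255 ≈ 50.471 → 50
= RGB(20, 14, 50)


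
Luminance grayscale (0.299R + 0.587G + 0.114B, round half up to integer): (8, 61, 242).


Gray = 0.299×R + 0.587×G + 0.114×B
Gray = 0.299×8 + 0.587×61 + 0.114×242
Gray = 2.392 + 35.807 + 27.588
Gray = 65.787 → round half up → 66
Gray = 66


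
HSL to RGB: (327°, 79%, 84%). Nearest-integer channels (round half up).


H=327°, S=0.79, L=0.84
C = (1-|2L-1|)×S = (1-|0.68|)×0.79 = 0.2528
H' = H/60 = 327/60 ≈ 5.4500; X = C×(1-|H' mod 2 - 1|) = 0.13904
m = L - C/2 = 0.84 - 0.1264 = 0.7136
Sector ⌊H'⌋ = 5 → (R',G',B') = (0.2528, 0.0, 0.13904)
RGB = ((R'+m)×255, (G'+m)×255, (B'+m)×255) = (246.432, 181.968, 217.4232)
Round half up → RGB(246, 182, 217)


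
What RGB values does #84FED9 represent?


84 → 132 (R)
FE → 254 (G)
D9 → 217 (B)
= RGB(132, 254, 217)


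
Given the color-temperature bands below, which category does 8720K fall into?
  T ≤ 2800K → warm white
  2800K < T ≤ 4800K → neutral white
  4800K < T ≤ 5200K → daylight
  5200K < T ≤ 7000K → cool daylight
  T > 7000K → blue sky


Temperature: 8720K
8720K > 7000K → blue sky
Classification: blue sky


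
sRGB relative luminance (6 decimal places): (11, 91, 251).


Linearize each channel (sRGB transfer function): c = v/255; c_lin = c/12.92 if c ≤ 0.04045, else ((c+0.055)/1.055)^2.4
  R: 11/255 ≈ 0.043137 > 0.04045 → ((0.043137+0.055)/1.055)^2.4 ≈ 0.003347
  G: 91/255 ≈ 0.356863 > 0.04045 → ((0.356863+0.055)/1.055)^2.4 ≈ 0.104616
  B: 251/255 ≈ 0.984314 > 0.04045 → ((0.984314+0.055)/1.055)^2.4 ≈ 0.964686
R_lin = 0.003347, G_lin = 0.104616, B_lin = 0.964686
L = 0.2126×R + 0.7152×G + 0.0722×B
L = 0.2126×0.003347 + 0.7152×0.104616 + 0.0722×0.964686
L ≈ 0.145184


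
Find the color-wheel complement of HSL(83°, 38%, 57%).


Complement = opposite side of color wheel = hue + 180°
H' = (83 + 180) mod 360 = 263°
S and L unchanged.
= HSL(263°, 38%, 57%)


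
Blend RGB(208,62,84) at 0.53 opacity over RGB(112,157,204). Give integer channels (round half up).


C = α×F + (1-α)×B, with 1-α = 0.47
R: 0.53×208 + 0.47×112 = 110.24 + 52.64 = 162.88 → 163
G: 0.53×62 + 0.47×157 = 32.86 + 73.79 = 106.65 → 107
B: 0.53×84 + 0.47×204 = 44.52 + 95.88 = 140.40 → 140
= RGB(163, 107, 140)


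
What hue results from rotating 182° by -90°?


New hue = (H + rotation) mod 360
New hue = (182 -90) mod 360
= 92 mod 360
= 92°


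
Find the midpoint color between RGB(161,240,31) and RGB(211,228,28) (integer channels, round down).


Midpoint: each channel = ⌊(C₁+C₂)/2⌋
R: ⌊(161+211)/2⌋ = 186
G: ⌊(240+228)/2⌋ = 234
B: ⌊(31+28)/2⌋ = 29
= RGB(186, 234, 29)


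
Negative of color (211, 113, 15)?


Invert: (255-R, 255-G, 255-B)
R: 255-211 = 44
G: 255-113 = 142
B: 255-15 = 240
= RGB(44, 142, 240)


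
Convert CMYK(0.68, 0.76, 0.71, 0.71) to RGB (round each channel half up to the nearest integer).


R = 255 × (1-C) × (1-K) = 255 × 0.32 × 0.29 = 23.664 → 24
G = 255 × (1-M) × (1-K) = 255 × 0.24 × 0.29 = 17.748 → 18
B = 255 × (1-Y) × (1-K) = 255 × 0.29 × 0.29 = 21.4455 → 21
= RGB(24, 18, 21)


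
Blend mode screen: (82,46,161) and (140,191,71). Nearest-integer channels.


Screen: C = 255 - (255-A)×(255-B)/255, rounded to nearest integer
R: 255 - (255-82)×(255-140)/255 = 255 - 19895/255 ≈ 255 - 78.020 = 176.980 → 177
G: 255 - (255-46)×(255-191)/255 = 255 - 13376/255 ≈ 255 - 52.455 = 202.545 → 203
B: 255 - (255-161)×(255-71)/255 = 255 - 17296/255 ≈ 255 - 67.827 = 187.173 → 187
= RGB(177, 203, 187)


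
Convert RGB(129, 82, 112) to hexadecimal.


R = 129 → 81 (hex)
G = 82 → 52 (hex)
B = 112 → 70 (hex)
Hex = #815270


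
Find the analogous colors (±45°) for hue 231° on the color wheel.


Base hue: 231°
Left analog: (231 - 45) mod 360 = 186°
Right analog: (231 + 45) mod 360 = 276°
Analogous hues = 186° and 276°


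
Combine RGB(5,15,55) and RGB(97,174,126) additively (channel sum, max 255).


Additive: each channel = min(255, C₁+C₂)
R: 5+97 = 102 → 102
G: 15+174 = 189 → 189
B: 55+126 = 181 → 181
= RGB(102, 189, 181)


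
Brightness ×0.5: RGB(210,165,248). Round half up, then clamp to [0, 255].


Multiply each channel by 0.5, round half up, clamp to [0, 255]
R: 210×0.5 = 105
G: 165×0.5 = 82.5 → round → 83
B: 248×0.5 = 124
= RGB(105, 83, 124)


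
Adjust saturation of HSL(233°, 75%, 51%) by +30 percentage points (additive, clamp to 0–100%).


Original S = 75%
Adjustment = +30 percentage points
New S = 75 + (30) = 105
Clamp to [0, 100] → 100
= HSL(233°, 100%, 51%)


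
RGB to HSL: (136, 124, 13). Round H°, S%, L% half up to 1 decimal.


Normalize: R'=136/255≈0.5333, G'=124/255≈0.4863, B'=13/255≈0.0510
Max=136/255, Min=13/255, Δ=Max-Min=123/255
L = (Max+Min)/2 = (136+13)/510 = 149/510 = 0.29215… → L = 29.2%
L ≤ 0.5 → S = Δ/(Max+Min) = 123/(136+13) = 123/149 = 0.82550… → S = 82.6%
(the 1/255 factors cancel in S and H, so raw channel differences can be used)
Max is R' → H = 60 × (((G-B)/Δ) mod 6) = 60 × (((124-13)/123) mod 6)
  111/123 = 0.9024…
  H = 60 × 0.9024… = 54.146…° → H = 54.1°
= HSL(54.1°, 82.6%, 29.2%)


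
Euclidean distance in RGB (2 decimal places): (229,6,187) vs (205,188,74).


d = √[(R₁-R₂)² + (G₁-G₂)² + (B₁-B₂)²]
d = √[(229-205)² + (6-188)² + (187-74)²]
d = √[576 + 33124 + 12769]
d = √46469
d ≈ 215.57


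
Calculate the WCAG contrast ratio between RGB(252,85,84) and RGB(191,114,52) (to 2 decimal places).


Linearize each sRGB channel c=v/255: c/12.92 if c ≤ 0.04045 else ((c+0.055)/1.055)^2.4
L = 0.2126×R_lin + 0.7152×G_lin + 0.0722×B_lin
Color 1 (252,85,84):
  R=252: 252/255≈0.9882 > 0.04045 → ((0.9882+0.055)/1.055)^2.4 ≈ 0.97345
  G=85: 85/255≈0.3333 > 0.04045 → ((0.3333+0.055)/1.055)^2.4 ≈ 0.09084
  B=84: 84/255≈0.3294 > 0.04045 → ((0.3294+0.055)/1.055)^2.4 ≈ 0.08866
  L1 = 0.2126×0.97345 + 0.7152×0.09084 + 0.0722×0.08866 ≈ 0.27833
Color 2 (191,114,52):
  R=191: 191/255≈0.7490 > 0.04045 → ((0.7490+0.055)/1.055)^2.4 ≈ 0.52100
  G=114: 114/255≈0.4471 > 0.04045 → ((0.4471+0.055)/1.055)^2.4 ≈ 0.16827
  B=52: 52/255≈0.2039 > 0.04045 → ((0.2039+0.055)/1.055)^2.4 ≈ 0.03434
  L2 = 0.2126×0.52100 + 0.7152×0.16827 + 0.0722×0.03434 ≈ 0.23359
Lighter = 0.27833, Darker = 0.23359
Ratio = (L_lighter + 0.05) / (L_darker + 0.05)
Ratio = (0.27833 + 0.05) / (0.23359 + 0.05) = 0.32833 / 0.28359 ≈ 1.1577
Ratio ≈ 1.16:1


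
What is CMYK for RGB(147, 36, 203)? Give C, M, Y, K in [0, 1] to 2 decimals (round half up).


R'=147/255≈0.5765, G'=36/255≈0.1412, B'=203/255≈0.7961
K = 1 - max(R',G',B') = 1 - 203/255 = 52/255 = 0.20392… → 0.20
(1-R'-K)/(1-K) simplifies to (max-R)/max with max = 203:
C = (203-147)/203 = 56/203 = 0.27586… → 0.28
M = (203-36)/203 = 167/203 = 0.82266… → 0.82
Y = (203-203)/203 = 0/203 = 0 → 0.00
= CMYK(0.28, 0.82, 0.00, 0.20)


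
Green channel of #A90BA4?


Color: #A90BA4
R = A9 = 169
G = 0B = 11
B = A4 = 164
Green = 11


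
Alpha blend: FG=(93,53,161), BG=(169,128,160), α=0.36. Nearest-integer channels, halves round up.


C = α×F + (1-α)×B, with 1-α = 0.64
R: 0.36×93 + 0.64×169 = 33.48 + 108.16 = 141.64 → 142
G: 0.36×53 + 0.64×128 = 19.08 + 81.92 = 101.00 → 101
B: 0.36×161 + 0.64×160 = 57.96 + 102.40 = 160.36 → 160
= RGB(142, 101, 160)


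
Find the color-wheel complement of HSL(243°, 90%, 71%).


Complement = opposite side of color wheel = hue + 180°
H' = (243 + 180) mod 360 = 63°
S and L unchanged.
= HSL(63°, 90%, 71%)


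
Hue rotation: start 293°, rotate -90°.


New hue = (H + rotation) mod 360
New hue = (293 -90) mod 360
= 203 mod 360
= 203°


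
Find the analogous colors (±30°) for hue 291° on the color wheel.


Base hue: 291°
Left analog: (291 - 30) mod 360 = 261°
Right analog: (291 + 30) mod 360 = 321°
Analogous hues = 261° and 321°


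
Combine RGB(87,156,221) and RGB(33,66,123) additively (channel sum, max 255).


Additive: each channel = min(255, C₁+C₂)
R: 87+33 = 120 → 120
G: 156+66 = 222 → 222
B: 221+123 = 344 → 255
= RGB(120, 222, 255)


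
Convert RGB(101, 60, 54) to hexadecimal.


R = 101 → 65 (hex)
G = 60 → 3C (hex)
B = 54 → 36 (hex)
Hex = #653C36


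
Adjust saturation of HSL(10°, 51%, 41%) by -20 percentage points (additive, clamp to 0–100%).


Original S = 51%
Adjustment = -20 percentage points
New S = 51 + (-20) = 31
Clamp to [0, 100] → 31
= HSL(10°, 31%, 41%)


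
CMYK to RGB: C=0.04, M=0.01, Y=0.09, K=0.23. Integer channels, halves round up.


R = 255 × (1-C) × (1-K) = 255 × 0.96 × 0.77 = 188.496 → 188
G = 255 × (1-M) × (1-K) = 255 × 0.99 × 0.77 = 194.3865 → 194
B = 255 × (1-Y) × (1-K) = 255 × 0.91 × 0.77 = 178.6785 → 179
= RGB(188, 194, 179)


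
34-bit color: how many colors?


Colors = 2^bits = 2^34
= 17,179,869,184 colors


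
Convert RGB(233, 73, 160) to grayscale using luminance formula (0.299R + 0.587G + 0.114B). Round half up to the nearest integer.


Gray = 0.299×R + 0.587×G + 0.114×B
Gray = 0.299×233 + 0.587×73 + 0.114×160
Gray = 69.667 + 42.851 + 18.240
Gray = 130.758 → round half up → 131
Gray = 131


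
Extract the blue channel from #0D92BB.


Color: #0D92BB
R = 0D = 13
G = 92 = 146
B = BB = 187
Blue = 187


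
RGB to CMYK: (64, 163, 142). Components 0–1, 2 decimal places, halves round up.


R'=64/255≈0.2510, G'=163/255≈0.6392, B'=142/255≈0.5569
K = 1 - max(R',G',B') = 1 - 163/255 = 92/255 = 0.36078… → 0.36
(1-R'-K)/(1-K) simplifies to (max-R)/max with max = 163:
C = (163-64)/163 = 99/163 = 0.60736… → 0.61
M = (163-163)/163 = 0/163 = 0 → 0.00
Y = (163-142)/163 = 21/163 = 0.12883… → 0.13
= CMYK(0.61, 0.00, 0.13, 0.36)


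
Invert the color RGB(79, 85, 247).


Invert: (255-R, 255-G, 255-B)
R: 255-79 = 176
G: 255-85 = 170
B: 255-247 = 8
= RGB(176, 170, 8)


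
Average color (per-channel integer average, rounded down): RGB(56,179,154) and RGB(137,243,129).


Midpoint: each channel = ⌊(C₁+C₂)/2⌋
R: ⌊(56+137)/2⌋ = 96
G: ⌊(179+243)/2⌋ = 211
B: ⌊(154+129)/2⌋ = 141
= RGB(96, 211, 141)


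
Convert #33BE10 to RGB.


33 → 51 (R)
BE → 190 (G)
10 → 16 (B)
= RGB(51, 190, 16)


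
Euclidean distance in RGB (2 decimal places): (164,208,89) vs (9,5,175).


d = √[(R₁-R₂)² + (G₁-G₂)² + (B₁-B₂)²]
d = √[(164-9)² + (208-5)² + (89-175)²]
d = √[24025 + 41209 + 7396]
d = √72630
d ≈ 269.50


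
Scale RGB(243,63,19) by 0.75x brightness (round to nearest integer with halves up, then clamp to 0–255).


Multiply each channel by 0.75, round half up, clamp to [0, 255]
R: 243×0.75 = 182.25 → round → 182
G: 63×0.75 = 47.25 → round → 47
B: 19×0.75 = 14.25 → round → 14
= RGB(182, 47, 14)


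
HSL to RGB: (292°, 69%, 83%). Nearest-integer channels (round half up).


H=292°, S=0.69, L=0.83
C = (1-|2L-1|)×S = (1-|0.66|)×0.69 = 0.2346
H' = H/60 = 292/60 ≈ 4.8667; X = C×(1-|H' mod 2 - 1|) = 0.20332
m = L - C/2 = 0.83 - 0.1173 = 0.7127
Sector ⌊H'⌋ = 4 → (R',G',B') = (0.20332, 0.0, 0.2346)
RGB = ((R'+m)×255, (G'+m)×255, (B'+m)×255) = (233.5851, 181.7385, 241.5615)
Round half up → RGB(234, 182, 242)
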